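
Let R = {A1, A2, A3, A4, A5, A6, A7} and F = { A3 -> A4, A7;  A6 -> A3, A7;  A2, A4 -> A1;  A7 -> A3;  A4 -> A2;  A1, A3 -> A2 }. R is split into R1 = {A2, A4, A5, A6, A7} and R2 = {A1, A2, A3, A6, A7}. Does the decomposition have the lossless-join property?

Common attributes: R1 ∩ R2 = {A2, A6, A7}.
Closure of {A2, A6, A7}: A6 → A3, A7 applies, adding A3; A3 → A4, A7 applies, adding A4; A2, A4 → A1 applies, adding A1. So (A2, A6, A7)⁺ = {A1, A2, A3, A4, A6, A7}.
This closure contains every attribute of R2, so R1 ∩ R2 → R2. The join is lossless.

Yes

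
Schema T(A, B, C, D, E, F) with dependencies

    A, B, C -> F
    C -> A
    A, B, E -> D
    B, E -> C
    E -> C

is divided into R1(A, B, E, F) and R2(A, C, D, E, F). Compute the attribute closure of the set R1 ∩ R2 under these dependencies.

A, C, E, F

R1 ∩ R2 = {A, E, F}.
E → C applies, adding C
Closure: {A, C, E, F}.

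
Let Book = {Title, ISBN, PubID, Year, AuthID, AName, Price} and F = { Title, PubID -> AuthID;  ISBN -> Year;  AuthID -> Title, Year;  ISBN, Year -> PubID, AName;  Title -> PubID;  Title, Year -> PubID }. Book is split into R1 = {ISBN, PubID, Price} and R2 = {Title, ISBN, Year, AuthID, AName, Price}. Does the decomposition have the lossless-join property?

Common attributes: R1 ∩ R2 = {ISBN, Price}.
Closure of {ISBN, Price}: ISBN → Year applies, adding Year; ISBN, Year → PubID, AName applies, adding PubID, AName. So (ISBN, Price)⁺ = {ISBN, PubID, Year, AName, Price}.
This closure contains every attribute of R1, so R1 ∩ R2 → R1. The join is lossless.

Yes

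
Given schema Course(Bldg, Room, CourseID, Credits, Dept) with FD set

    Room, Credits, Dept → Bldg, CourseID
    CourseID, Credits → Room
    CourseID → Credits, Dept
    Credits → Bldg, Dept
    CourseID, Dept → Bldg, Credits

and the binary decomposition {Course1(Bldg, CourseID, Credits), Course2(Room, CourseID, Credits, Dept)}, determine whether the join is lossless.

Yes

Common attributes: Course1 ∩ Course2 = {CourseID, Credits}.
Closure of {CourseID, Credits}: CourseID, Credits → Room applies, adding Room; CourseID → Credits, Dept applies, adding Dept; Credits → Bldg, Dept applies, adding Bldg. So (CourseID, Credits)⁺ = {Bldg, Room, CourseID, Credits, Dept}.
This closure contains every attribute of Course1, so Course1 ∩ Course2 → Course1. The join is lossless.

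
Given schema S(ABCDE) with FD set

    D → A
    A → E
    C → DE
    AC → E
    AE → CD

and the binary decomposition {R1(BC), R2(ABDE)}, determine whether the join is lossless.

Common attributes: R1 ∩ R2 = {B}.
No dependency enlarges {B}, so (B)⁺ = {B}.
The closure contains neither all of R1 = {BC} nor all of R2 = {ABDE}, so the common attributes are not a superkey of either fragment. The join is lossy.

No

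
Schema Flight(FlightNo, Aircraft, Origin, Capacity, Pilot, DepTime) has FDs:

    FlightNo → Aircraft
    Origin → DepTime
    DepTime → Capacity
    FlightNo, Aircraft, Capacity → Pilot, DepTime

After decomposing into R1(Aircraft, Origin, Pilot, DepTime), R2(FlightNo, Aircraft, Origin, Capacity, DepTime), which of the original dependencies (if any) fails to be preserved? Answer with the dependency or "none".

FlightNo, Aircraft, Capacity → Pilot, DepTime

Check FlightNo, Aircraft, Capacity → Pilot, DepTime: no single fragment contains all of {FlightNo, Aircraft, Capacity, Pilot, DepTime}, and the restricted closure of {FlightNo, Aircraft, Capacity} across the fragments never reaches {Pilot, DepTime}.
FlightNo → Aircraft is preserved.
Origin → DepTime is preserved.
DepTime → Capacity is preserved.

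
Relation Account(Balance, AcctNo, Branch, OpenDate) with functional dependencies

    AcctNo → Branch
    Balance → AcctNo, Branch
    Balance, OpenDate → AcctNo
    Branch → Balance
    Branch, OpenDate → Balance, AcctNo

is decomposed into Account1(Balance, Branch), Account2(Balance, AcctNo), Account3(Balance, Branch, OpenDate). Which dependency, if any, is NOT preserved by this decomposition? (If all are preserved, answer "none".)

AcctNo → Branch: restricted closure across fragments reaches Branch.
Balance → AcctNo, Branch: restricted closure across fragments reaches AcctNo, Branch.
Balance, OpenDate → AcctNo: restricted closure across fragments reaches AcctNo.
Branch → Balance lies within Account1.
Branch, OpenDate → Balance, AcctNo: restricted closure across fragments reaches Balance, AcctNo.
Every dependency is enforceable on the fragments, so the decomposition is dependency-preserving.

none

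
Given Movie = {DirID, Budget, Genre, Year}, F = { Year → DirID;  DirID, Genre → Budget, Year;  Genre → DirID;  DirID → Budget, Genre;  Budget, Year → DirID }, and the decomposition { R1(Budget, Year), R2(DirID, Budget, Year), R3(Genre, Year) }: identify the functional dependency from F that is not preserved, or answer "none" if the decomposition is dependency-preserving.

none

Year → DirID lies within R2.
DirID, Genre → Budget, Year: restricted closure across fragments reaches Budget, Year.
Genre → DirID: restricted closure across fragments reaches DirID.
DirID → Budget, Genre: restricted closure across fragments reaches Budget, Genre.
Budget, Year → DirID lies within R2.
Every dependency is enforceable on the fragments, so the decomposition is dependency-preserving.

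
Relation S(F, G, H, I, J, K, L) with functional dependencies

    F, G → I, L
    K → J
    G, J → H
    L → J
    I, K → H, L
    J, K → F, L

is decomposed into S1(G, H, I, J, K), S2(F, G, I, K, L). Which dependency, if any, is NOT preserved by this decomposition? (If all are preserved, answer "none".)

L → J

Check L → J: no single fragment contains all of {J, L}, and the restricted closure of {L} across the fragments never reaches {J}.
F, G → I, L is preserved.
K → J is preserved.
G, J → H is preserved.
I, K → H, L is preserved.
J, K → F, L is preserved.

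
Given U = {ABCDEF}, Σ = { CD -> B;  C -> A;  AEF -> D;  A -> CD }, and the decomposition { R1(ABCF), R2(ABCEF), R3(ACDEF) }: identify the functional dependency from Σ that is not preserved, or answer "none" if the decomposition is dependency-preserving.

none

CD → B: restricted closure across fragments reaches B.
C → A lies within R1.
AEF → D lies within R3.
A → CD lies within R3.
Every dependency is enforceable on the fragments, so the decomposition is dependency-preserving.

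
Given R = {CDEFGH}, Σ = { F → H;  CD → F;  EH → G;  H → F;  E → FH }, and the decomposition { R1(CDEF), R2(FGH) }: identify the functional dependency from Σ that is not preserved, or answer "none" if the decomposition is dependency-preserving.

EH → G

Check EH → G: no single fragment contains all of {EGH}, and the restricted closure of {EH} across the fragments never reaches {G}.
F → H is preserved.
CD → F is preserved.
H → F is preserved.
E → FH is preserved.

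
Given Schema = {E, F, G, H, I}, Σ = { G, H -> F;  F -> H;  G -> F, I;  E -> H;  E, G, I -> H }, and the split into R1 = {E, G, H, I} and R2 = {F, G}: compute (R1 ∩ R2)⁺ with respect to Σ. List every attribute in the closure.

F, G, H, I

R1 ∩ R2 = {G}.
G → F, I applies, adding F, I
F → H applies, adding H
Closure: {F, G, H, I}.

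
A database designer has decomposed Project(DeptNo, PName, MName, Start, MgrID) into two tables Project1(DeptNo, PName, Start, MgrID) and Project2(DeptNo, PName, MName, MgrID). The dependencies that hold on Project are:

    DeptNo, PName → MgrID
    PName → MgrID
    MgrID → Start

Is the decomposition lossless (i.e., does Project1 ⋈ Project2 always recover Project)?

Yes

Common attributes: Project1 ∩ Project2 = {DeptNo, PName, MgrID}.
Closure of {DeptNo, PName, MgrID}: MgrID → Start applies, adding Start. So (DeptNo, PName, MgrID)⁺ = {DeptNo, PName, Start, MgrID}.
This closure contains every attribute of Project1, so Project1 ∩ Project2 → Project1. The join is lossless.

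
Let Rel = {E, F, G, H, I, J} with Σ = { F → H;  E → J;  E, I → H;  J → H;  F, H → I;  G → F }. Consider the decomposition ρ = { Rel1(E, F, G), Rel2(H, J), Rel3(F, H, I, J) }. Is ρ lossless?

No

Chase test. Columns are E, F, G, H, I, J; row i has aⱼ where attribute j ∈ Reli, else bᵢⱼ.
Initial tableau (one row per fragment):
  row 1: a1 a2 a3 b14 b15 b16
  row 2: b21 b22 b23 a4 b25 a6
  row 3: b31 a2 b33 a4 a5 a6
Rows 1 and 3 agree on F; apply F→H and equate their H entries.
Rows 1 and 3 agree on F, H; apply F, H→I and equate their I entries.
No row becomes fully distinguished — the join is lossy.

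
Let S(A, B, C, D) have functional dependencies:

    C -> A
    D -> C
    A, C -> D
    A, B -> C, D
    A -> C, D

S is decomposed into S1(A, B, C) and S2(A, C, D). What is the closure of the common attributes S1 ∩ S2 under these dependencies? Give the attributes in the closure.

A, C, D

S1 ∩ S2 = {A, C}.
A, C → D applies, adding D
Closure: {A, C, D}.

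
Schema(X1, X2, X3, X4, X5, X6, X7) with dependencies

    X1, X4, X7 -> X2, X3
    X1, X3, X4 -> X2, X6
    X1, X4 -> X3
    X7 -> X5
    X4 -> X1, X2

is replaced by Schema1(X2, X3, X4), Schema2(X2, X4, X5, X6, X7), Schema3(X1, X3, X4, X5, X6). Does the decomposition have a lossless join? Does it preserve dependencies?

lossless and dependency-preserving

Lossless test (chase): Rows 1 and 2 agree on X4; apply X4→X1, X2 and equate their X1, X2 entries. Rows 1 and 3 agree on X4; apply X4→X1, X2 and equate their X1, X2 entries. Rows 1 and 3 agree on X1, X3, X4; apply X1, X3, X4→X2, X6 and equate their X2, X6 entries. Rows 1 and 2 agree on X1, X4; apply X1, X4→X3 and equate their X3 entries. Row 2 is now all distinguished symbols — the join is lossless.
Dependency preservation: X1, X4, X7 → X2, X3; X1, X3, X4 → X2, X6; X4 → X1, X2 are not contained in any single fragment, but the restricted closure of each left-hand side across the fragments still reaches the right-hand side; the remaining FDs each lie inside some fragment. All dependencies are preserved.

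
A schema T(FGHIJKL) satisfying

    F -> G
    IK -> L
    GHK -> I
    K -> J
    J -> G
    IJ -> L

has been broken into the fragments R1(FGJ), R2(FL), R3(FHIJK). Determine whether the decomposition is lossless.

No

Chase test. Columns are FGHIJKL; row i has aⱼ where attribute j ∈ Ri, else bᵢⱼ.
Initial tableau (one row per fragment):
  row 1: a1 a2 b13 b14 a5 b16 b17
  row 2: a1 b22 b23 b24 b25 b26 a7
  row 3: a1 b32 a3 a4 a5 a6 b37
Rows 1 and 2 agree on F; apply F→G and equate their G entries.
Rows 1 and 3 agree on F; apply F→G and equate their G entries.
No row becomes fully distinguished — the join is lossy.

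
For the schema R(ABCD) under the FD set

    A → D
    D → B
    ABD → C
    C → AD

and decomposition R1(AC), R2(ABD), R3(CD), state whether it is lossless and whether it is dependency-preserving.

lossless and dependency-preserving

Lossless test (chase): Rows 1 and 2 agree on A; apply A→D and equate their D entries. Rows 1 and 2 agree on D; apply D→B and equate their B entries. Rows 1 and 3 agree on D; apply D→B and equate their B entries. Rows 1 and 2 agree on ABD; apply ABD→C and equate their C entries. Rows 1 and 3 agree on C; apply C→AD and equate their AD entries. Row 1 is now all distinguished symbols — the join is lossless.
Dependency preservation: ABD → C; C → AD are not contained in any single fragment, but the restricted closure of each left-hand side across the fragments still reaches the right-hand side; the remaining FDs each lie inside some fragment. All dependencies are preserved.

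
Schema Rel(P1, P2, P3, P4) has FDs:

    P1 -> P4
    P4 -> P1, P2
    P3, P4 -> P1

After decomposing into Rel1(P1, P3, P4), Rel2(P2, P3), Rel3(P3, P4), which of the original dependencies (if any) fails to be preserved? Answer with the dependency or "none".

P4 -> P1, P2

Check P4 → P1, P2: no single fragment contains all of {P1, P2, P4}, and the restricted closure of {P4} across the fragments never reaches {P1, P2}.
P1 → P4 is preserved.
P3, P4 → P1 is preserved.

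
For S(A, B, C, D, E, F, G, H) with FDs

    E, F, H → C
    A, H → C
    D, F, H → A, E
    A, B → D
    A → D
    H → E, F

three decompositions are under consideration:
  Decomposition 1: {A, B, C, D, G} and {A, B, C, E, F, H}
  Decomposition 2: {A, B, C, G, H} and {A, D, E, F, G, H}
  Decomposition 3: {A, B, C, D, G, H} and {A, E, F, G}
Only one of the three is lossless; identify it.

Decomposition 1: common = {A, B, C}, closure = {A, B, C, D} → lossy.
Decomposition 2: common = {A, G, H}, closure = {A, C, D, E, F, G, H} → lossless.
Decomposition 3: common = {A, G}, closure = {A, D, G} → lossy.

Decomposition 2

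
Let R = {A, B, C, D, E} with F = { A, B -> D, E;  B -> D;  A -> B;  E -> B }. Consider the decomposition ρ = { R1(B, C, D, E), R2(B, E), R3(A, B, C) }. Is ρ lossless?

No

Chase test. Columns are A, B, C, D, E; row i has aⱼ where attribute j ∈ Ri, else bᵢⱼ.
Initial tableau (one row per fragment):
  row 1: b11 a2 a3 a4 a5
  row 2: b21 a2 b23 b24 a5
  row 3: a1 a2 a3 b34 b35
Rows 1 and 2 agree on B; apply B→D and equate their D entries.
Rows 1 and 3 agree on B; apply B→D and equate their D entries.
No row becomes fully distinguished — the join is lossy.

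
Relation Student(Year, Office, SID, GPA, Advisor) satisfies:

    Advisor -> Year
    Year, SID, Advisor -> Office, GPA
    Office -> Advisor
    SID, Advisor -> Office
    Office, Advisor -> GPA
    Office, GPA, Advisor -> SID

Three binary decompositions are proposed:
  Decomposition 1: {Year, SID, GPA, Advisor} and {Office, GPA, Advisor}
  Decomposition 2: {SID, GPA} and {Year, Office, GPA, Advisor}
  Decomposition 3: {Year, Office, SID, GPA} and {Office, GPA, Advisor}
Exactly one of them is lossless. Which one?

Decomposition 3

Decomposition 1: common = {GPA, Advisor}, closure = {Year, GPA, Advisor} → lossy.
Decomposition 2: common = {GPA}, closure = {GPA} → lossy.
Decomposition 3: common = {Office, GPA}, closure = {Year, Office, SID, GPA, Advisor} → lossless.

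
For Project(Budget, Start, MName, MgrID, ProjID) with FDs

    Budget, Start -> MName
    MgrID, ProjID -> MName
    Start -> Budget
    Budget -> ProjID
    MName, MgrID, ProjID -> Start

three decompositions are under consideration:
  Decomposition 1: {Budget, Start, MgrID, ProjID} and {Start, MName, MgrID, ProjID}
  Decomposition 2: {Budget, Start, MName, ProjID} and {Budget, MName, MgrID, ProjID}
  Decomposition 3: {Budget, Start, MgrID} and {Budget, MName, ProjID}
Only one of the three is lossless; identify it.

Decomposition 1: common = {Start, MgrID, ProjID}, closure = {Budget, Start, MName, MgrID, ProjID} → lossless.
Decomposition 2: common = {Budget, MName, ProjID}, closure = {Budget, MName, ProjID} → lossy.
Decomposition 3: common = {Budget}, closure = {Budget, ProjID} → lossy.

Decomposition 1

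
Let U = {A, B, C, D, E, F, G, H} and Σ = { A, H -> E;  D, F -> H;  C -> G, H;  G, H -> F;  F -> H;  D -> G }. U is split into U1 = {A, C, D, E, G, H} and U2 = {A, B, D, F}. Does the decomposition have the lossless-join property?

Common attributes: U1 ∩ U2 = {A, D}.
Closure of {A, D}: D → G applies, adding G. So (A, D)⁺ = {A, D, G}.
The closure contains neither all of U1 = {A, C, D, E, G, H} nor all of U2 = {A, B, D, F}, so the common attributes are not a superkey of either fragment. The join is lossy.

No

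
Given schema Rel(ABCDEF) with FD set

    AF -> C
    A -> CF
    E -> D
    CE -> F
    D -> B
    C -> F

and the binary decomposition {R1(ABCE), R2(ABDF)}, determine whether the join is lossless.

Common attributes: R1 ∩ R2 = {AB}.
Closure of {AB}: A → CF applies, adding CF. So (AB)⁺ = {ABCF}.
The closure contains neither all of R1 = {ABCE} nor all of R2 = {ABDF}, so the common attributes are not a superkey of either fragment. The join is lossy.

No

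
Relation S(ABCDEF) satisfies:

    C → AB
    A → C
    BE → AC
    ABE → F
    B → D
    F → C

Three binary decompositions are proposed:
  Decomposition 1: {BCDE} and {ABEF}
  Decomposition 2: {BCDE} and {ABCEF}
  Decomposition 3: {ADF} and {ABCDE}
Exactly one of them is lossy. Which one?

Decomposition 1: common = {BE}, closure = {ABCDEF} → lossless.
Decomposition 2: common = {BCE}, closure = {ABCDEF} → lossless.
Decomposition 3: common = {AD}, closure = {ABCD} → lossy.

Decomposition 3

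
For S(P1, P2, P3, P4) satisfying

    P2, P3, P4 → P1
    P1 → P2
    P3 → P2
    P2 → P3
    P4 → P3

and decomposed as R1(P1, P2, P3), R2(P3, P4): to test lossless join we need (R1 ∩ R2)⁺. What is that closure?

R1 ∩ R2 = {P3}.
P3 → P2 applies, adding P2
Closure: {P2, P3}.

P2, P3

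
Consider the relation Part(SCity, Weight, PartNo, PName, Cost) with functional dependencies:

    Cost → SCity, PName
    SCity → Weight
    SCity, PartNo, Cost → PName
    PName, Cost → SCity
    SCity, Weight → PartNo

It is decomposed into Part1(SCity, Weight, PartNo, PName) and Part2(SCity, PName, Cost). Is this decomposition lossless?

Yes

Common attributes: Part1 ∩ Part2 = {SCity, PName}.
Closure of {SCity, PName}: SCity → Weight applies, adding Weight; SCity, Weight → PartNo applies, adding PartNo. So (SCity, PName)⁺ = {SCity, Weight, PartNo, PName}.
This closure contains every attribute of Part1, so Part1 ∩ Part2 → Part1. The join is lossless.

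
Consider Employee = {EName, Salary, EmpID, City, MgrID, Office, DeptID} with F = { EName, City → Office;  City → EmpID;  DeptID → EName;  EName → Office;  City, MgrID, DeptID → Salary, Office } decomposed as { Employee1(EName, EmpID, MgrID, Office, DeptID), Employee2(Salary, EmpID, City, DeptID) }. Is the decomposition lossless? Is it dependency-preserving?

Lossless test: (EmpID, DeptID)⁺ = {EName, EmpID, Office, DeptID}, which is a superkey of neither fragment — lossy.
Dependency preservation: the restricted closure of {City, MgrID, DeptID} across the fragments never reaches {Salary, Office}, so City, MgrID, DeptID → Salary, Office cannot be enforced without a join — not preserved.

lossy and not dependency-preserving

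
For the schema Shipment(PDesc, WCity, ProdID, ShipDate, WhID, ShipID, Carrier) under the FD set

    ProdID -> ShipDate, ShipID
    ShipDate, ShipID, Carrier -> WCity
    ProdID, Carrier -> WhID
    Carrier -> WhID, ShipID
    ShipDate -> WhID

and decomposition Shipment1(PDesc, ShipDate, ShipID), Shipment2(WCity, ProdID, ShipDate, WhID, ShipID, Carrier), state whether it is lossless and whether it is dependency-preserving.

Lossless test: (ShipDate, ShipID)⁺ = {ShipDate, WhID, ShipID}, which is a superkey of neither fragment — lossy.
Dependency preservation: every FD's attributes lie within a single fragment, so each can be enforced locally — preserved.

lossy but dependency-preserving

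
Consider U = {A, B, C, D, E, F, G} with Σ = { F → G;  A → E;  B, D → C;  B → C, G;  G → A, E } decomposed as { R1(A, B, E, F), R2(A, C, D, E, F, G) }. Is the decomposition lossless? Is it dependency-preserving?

Lossless test: (A, E, F)⁺ = {A, E, F, G}, which is a superkey of neither fragment — lossy.
Dependency preservation: the restricted closure of {B, D} across the fragments never reaches {C}, so B, D → C cannot be enforced without a join — not preserved.

lossy and not dependency-preserving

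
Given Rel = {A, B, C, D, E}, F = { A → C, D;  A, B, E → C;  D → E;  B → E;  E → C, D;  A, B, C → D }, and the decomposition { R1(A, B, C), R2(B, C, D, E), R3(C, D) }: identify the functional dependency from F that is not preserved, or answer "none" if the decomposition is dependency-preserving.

Check A → C, D: no single fragment contains all of {A, C, D}, and the restricted closure of {A} across the fragments never reaches {C, D}.
A, B, E → C is preserved.
D → E is preserved.
B → E is preserved.
E → C, D is preserved.
A, B, C → D is preserved.

A → C, D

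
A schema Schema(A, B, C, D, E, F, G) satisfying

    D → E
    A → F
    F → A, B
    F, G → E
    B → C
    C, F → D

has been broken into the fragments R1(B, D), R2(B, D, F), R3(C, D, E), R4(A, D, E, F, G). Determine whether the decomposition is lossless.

No

Chase test. Columns are A, B, C, D, E, F, G; row i has aⱼ where attribute j ∈ Ri, else bᵢⱼ.
Initial tableau (one row per fragment):
  row 1: b11 a2 b13 a4 b15 b16 b17
  row 2: b21 a2 b23 a4 b25 a6 b27
  row 3: b31 b32 a3 a4 a5 b36 b37
  row 4: a1 b42 b43 a4 a5 a6 a7
Rows 1 and 2 agree on D; apply D→E and equate their E entries.
Rows 1 and 3 agree on D; apply D→E and equate their E entries.
Rows 2 and 4 agree on F; apply F→A, B and equate their A, B entries.
Rows 1 and 2 agree on B; apply B→C and equate their C entries.
Rows 1 and 4 agree on B; apply B→C and equate their C entries.
No row becomes fully distinguished — the join is lossy.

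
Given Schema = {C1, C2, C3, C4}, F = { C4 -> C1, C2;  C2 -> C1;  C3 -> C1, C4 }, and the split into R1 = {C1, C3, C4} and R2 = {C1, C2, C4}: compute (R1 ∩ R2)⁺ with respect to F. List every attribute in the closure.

R1 ∩ R2 = {C1, C4}.
C4 → C1, C2 applies, adding C2
Closure: {C1, C2, C4}.

C1, C2, C4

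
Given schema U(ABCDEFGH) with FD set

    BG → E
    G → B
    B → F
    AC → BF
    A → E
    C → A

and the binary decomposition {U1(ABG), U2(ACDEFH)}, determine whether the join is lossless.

No

Common attributes: U1 ∩ U2 = {A}.
Closure of {A}: A → E applies, adding E. So (A)⁺ = {AE}.
The closure contains neither all of U1 = {ABG} nor all of U2 = {ACDEFH}, so the common attributes are not a superkey of either fragment. The join is lossy.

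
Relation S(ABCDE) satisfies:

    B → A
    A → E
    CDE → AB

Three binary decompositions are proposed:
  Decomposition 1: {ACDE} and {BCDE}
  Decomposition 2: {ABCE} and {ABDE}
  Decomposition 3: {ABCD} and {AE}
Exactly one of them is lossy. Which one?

Decomposition 2

Decomposition 1: common = {CDE}, closure = {ABCDE} → lossless.
Decomposition 2: common = {ABE}, closure = {ABE} → lossy.
Decomposition 3: common = {A}, closure = {AE} → lossless.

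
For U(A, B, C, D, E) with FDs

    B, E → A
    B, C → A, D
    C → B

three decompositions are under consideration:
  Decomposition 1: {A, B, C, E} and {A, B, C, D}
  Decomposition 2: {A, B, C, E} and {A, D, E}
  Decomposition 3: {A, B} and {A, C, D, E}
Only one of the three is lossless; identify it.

Decomposition 1

Decomposition 1: common = {A, B, C}, closure = {A, B, C, D} → lossless.
Decomposition 2: common = {A, E}, closure = {A, E} → lossy.
Decomposition 3: common = {A}, closure = {A} → lossy.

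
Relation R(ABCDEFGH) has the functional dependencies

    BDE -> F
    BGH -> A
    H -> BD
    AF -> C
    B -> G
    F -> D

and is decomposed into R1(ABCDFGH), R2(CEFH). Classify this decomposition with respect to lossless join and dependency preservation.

lossless but not dependency-preserving

Lossless test: (CFH)⁺ = {ABCDFGH}, which contains all of one fragment — lossless.
Dependency preservation: the restricted closure of {BDE} across the fragments never reaches {F}, so BDE → F cannot be enforced without a join — not preserved.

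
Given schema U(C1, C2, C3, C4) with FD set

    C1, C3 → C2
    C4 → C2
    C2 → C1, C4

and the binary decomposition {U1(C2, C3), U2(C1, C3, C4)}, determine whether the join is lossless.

Common attributes: U1 ∩ U2 = {C3}.
No dependency enlarges {C3}, so (C3)⁺ = {C3}.
The closure contains neither all of U1 = {C2, C3} nor all of U2 = {C1, C3, C4}, so the common attributes are not a superkey of either fragment. The join is lossy.

No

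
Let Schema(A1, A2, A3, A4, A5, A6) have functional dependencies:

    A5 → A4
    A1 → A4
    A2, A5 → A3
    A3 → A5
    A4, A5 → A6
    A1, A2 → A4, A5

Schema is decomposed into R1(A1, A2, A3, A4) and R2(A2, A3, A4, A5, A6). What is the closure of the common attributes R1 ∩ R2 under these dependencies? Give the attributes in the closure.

A2, A3, A4, A5, A6

R1 ∩ R2 = {A2, A3, A4}.
A3 → A5 applies, adding A5
A4, A5 → A6 applies, adding A6
Closure: {A2, A3, A4, A5, A6}.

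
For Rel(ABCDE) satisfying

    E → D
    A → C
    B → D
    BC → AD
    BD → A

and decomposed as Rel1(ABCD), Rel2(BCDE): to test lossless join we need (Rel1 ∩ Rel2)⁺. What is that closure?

Rel1 ∩ Rel2 = {BCD}.
BC → AD applies, adding A
Closure: {ABCD}.

ABCD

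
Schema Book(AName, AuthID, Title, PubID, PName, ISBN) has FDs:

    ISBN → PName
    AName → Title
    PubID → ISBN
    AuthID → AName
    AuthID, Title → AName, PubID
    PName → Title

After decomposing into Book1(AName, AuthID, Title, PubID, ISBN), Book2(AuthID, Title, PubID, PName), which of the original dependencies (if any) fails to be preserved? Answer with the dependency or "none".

ISBN → PName

Check ISBN → PName: no single fragment contains all of {PName, ISBN}, and the restricted closure of {ISBN} across the fragments never reaches {PName}.
AName → Title is preserved.
PubID → ISBN is preserved.
AuthID → AName is preserved.
AuthID, Title → AName, PubID is preserved.
PName → Title is preserved.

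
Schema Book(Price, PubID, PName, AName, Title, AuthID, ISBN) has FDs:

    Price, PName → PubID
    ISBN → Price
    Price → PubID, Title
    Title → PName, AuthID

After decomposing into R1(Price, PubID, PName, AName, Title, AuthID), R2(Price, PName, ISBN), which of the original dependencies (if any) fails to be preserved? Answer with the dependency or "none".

Price, PName → PubID lies within R1.
ISBN → Price lies within R2.
Price → PubID, Title lies within R1.
Title → PName, AuthID lies within R1.
Every dependency is enforceable on the fragments, so the decomposition is dependency-preserving.

none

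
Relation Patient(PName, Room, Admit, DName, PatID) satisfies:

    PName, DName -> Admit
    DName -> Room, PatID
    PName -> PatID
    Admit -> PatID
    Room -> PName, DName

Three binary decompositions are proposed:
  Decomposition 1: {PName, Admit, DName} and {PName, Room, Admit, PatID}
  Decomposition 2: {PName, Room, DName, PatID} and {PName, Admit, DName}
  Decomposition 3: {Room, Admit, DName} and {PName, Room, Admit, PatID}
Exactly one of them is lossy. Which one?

Decomposition 1

Decomposition 1: common = {PName, Admit}, closure = {PName, Admit, PatID} → lossy.
Decomposition 2: common = {PName, DName}, closure = {PName, Room, Admit, DName, PatID} → lossless.
Decomposition 3: common = {Room, Admit}, closure = {PName, Room, Admit, DName, PatID} → lossless.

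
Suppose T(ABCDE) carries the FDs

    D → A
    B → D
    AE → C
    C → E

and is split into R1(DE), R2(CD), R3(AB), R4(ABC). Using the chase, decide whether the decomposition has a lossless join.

Chase test. Columns are ABCDE; row i has aⱼ where attribute j ∈ Ri, else bᵢⱼ.
Initial tableau (one row per fragment):
  row 1: b11 b12 b13 a4 a5
  row 2: b21 b22 a3 a4 b25
  row 3: a1 a2 b33 b34 b35
  row 4: a1 a2 a3 b44 b45
Rows 1 and 2 agree on D; apply D→A and equate their A entries.
Rows 3 and 4 agree on B; apply B→D and equate their D entries.
Rows 2 and 4 agree on C; apply C→E and equate their E entries.
No row becomes fully distinguished — the join is lossy.

No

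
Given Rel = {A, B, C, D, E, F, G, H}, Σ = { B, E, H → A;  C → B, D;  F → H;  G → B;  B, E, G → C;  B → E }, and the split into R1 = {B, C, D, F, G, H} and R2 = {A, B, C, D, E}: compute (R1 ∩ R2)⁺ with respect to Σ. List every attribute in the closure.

B, C, D, E

R1 ∩ R2 = {B, C, D}.
B → E applies, adding E
Closure: {B, C, D, E}.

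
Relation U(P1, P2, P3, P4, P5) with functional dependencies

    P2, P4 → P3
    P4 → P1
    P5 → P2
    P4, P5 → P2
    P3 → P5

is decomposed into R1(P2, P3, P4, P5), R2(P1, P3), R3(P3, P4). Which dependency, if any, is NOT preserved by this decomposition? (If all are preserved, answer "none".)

Check P4 → P1: no single fragment contains all of {P1, P4}, and the restricted closure of {P4} across the fragments never reaches {P1}.
P2, P4 → P3 is preserved.
P5 → P2 is preserved.
P4, P5 → P2 is preserved.
P3 → P5 is preserved.

P4 → P1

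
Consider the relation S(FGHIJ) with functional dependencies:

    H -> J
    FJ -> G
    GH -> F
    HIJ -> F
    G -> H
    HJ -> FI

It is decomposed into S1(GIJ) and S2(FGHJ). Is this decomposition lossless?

Yes

Common attributes: S1 ∩ S2 = {GJ}.
Closure of {GJ}: G → H applies, adding H; HJ → FI applies, adding FI. So (GJ)⁺ = {FGHIJ}.
This closure contains every attribute of S1, so S1 ∩ S2 → S1. The join is lossless.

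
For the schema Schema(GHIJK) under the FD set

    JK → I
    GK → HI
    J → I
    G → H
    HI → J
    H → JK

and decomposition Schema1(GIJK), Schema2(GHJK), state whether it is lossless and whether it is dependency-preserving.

lossless and dependency-preserving

Lossless test: (GJK)⁺ = {GHIJK}, which contains all of one fragment — lossless.
Dependency preservation: GK → HI; HI → J are not contained in any single fragment, but the restricted closure of each left-hand side across the fragments still reaches the right-hand side; the remaining FDs each lie inside some fragment. All dependencies are preserved.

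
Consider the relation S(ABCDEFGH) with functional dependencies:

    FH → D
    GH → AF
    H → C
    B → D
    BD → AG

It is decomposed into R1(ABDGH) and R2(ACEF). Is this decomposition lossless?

Common attributes: R1 ∩ R2 = {A}.
No dependency enlarges {A}, so (A)⁺ = {A}.
The closure contains neither all of R1 = {ABDGH} nor all of R2 = {ACEF}, so the common attributes are not a superkey of either fragment. The join is lossy.

No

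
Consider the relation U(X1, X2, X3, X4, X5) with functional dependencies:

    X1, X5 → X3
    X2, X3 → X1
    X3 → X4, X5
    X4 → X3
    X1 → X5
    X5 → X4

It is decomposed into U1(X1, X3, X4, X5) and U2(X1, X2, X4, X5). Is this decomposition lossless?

Yes

Common attributes: U1 ∩ U2 = {X1, X4, X5}.
Closure of {X1, X4, X5}: X1, X5 → X3 applies, adding X3. So (X1, X4, X5)⁺ = {X1, X3, X4, X5}.
This closure contains every attribute of U1, so U1 ∩ U2 → U1. The join is lossless.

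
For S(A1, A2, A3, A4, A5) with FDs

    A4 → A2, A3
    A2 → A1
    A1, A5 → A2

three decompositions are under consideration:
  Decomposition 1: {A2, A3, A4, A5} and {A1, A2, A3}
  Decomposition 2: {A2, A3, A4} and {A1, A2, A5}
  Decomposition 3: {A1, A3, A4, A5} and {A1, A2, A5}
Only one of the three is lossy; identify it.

Decomposition 2

Decomposition 1: common = {A2, A3}, closure = {A1, A2, A3} → lossless.
Decomposition 2: common = {A2}, closure = {A1, A2} → lossy.
Decomposition 3: common = {A1, A5}, closure = {A1, A2, A5} → lossless.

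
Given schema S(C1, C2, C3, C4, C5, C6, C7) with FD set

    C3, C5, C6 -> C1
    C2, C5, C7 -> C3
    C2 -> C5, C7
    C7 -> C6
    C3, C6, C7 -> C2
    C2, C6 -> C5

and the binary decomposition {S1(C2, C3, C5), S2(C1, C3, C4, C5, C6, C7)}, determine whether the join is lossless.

No

Common attributes: S1 ∩ S2 = {C3, C5}.
No dependency enlarges {C3, C5}, so (C3, C5)⁺ = {C3, C5}.
The closure contains neither all of S1 = {C2, C3, C5} nor all of S2 = {C1, C3, C4, C5, C6, C7}, so the common attributes are not a superkey of either fragment. The join is lossy.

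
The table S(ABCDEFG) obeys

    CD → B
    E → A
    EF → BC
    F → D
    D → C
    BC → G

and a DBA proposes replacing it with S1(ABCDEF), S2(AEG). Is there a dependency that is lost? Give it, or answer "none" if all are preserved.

Check BC → G: no single fragment contains all of {BCG}, and the restricted closure of {BC} across the fragments never reaches {G}.
CD → B is preserved.
E → A is preserved.
EF → BC is preserved.
F → D is preserved.
D → C is preserved.

BC → G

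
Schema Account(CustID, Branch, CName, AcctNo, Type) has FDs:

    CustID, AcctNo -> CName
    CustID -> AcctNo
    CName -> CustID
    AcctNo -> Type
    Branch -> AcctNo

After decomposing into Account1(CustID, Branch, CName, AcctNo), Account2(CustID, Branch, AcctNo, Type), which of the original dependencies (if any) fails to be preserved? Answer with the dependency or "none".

none

CustID, AcctNo → CName lies within Account1.
CustID → AcctNo lies within Account1.
CName → CustID lies within Account1.
AcctNo → Type lies within Account2.
Branch → AcctNo lies within Account1.
Every dependency is enforceable on the fragments, so the decomposition is dependency-preserving.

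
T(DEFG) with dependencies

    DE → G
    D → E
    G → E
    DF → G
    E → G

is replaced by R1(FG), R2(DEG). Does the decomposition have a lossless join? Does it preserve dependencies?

Lossless test: (G)⁺ = {EG}, which is a superkey of neither fragment — lossy.
Dependency preservation: DF → G is not contained in any single fragment, but the restricted closure of its left-hand side across the fragments still reaches the right-hand side; the remaining FDs each lie inside some fragment. All dependencies are preserved.

lossy but dependency-preserving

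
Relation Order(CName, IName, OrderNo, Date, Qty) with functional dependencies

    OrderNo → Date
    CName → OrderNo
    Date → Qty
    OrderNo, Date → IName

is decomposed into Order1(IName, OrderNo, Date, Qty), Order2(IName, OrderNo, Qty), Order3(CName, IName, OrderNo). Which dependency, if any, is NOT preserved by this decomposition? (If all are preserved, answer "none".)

none

OrderNo → Date lies within Order1.
CName → OrderNo lies within Order3.
Date → Qty lies within Order1.
OrderNo, Date → IName lies within Order1.
Every dependency is enforceable on the fragments, so the decomposition is dependency-preserving.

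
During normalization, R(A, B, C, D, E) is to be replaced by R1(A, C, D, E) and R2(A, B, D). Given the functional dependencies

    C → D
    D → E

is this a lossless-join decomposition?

Common attributes: R1 ∩ R2 = {A, D}.
Closure of {A, D}: D → E applies, adding E. So (A, D)⁺ = {A, D, E}.
The closure contains neither all of R1 = {A, C, D, E} nor all of R2 = {A, B, D}, so the common attributes are not a superkey of either fragment. The join is lossy.

No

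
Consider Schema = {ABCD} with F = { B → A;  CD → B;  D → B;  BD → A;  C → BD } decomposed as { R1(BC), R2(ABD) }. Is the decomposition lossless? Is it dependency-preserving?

Lossless test: (B)⁺ = {AB}, which is a superkey of neither fragment — lossy.
Dependency preservation: the restricted closure of {C} across the fragments never reaches {BD}, so C → BD cannot be enforced without a join — not preserved.

lossy and not dependency-preserving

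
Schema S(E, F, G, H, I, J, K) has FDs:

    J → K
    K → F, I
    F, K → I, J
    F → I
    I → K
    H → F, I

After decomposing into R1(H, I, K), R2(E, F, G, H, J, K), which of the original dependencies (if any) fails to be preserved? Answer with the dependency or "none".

J → K lies within R2.
K → F, I: restricted closure across fragments reaches F, I.
F, K → I, J: restricted closure across fragments reaches I, J.
F → I: restricted closure across fragments reaches I.
I → K lies within R1.
H → F, I: restricted closure across fragments reaches F, I.
Every dependency is enforceable on the fragments, so the decomposition is dependency-preserving.

none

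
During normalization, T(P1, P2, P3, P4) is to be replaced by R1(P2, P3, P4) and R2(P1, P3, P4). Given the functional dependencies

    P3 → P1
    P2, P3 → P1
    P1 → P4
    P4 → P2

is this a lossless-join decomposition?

Common attributes: R1 ∩ R2 = {P3, P4}.
Closure of {P3, P4}: P3 → P1 applies, adding P1; P4 → P2 applies, adding P2. So (P3, P4)⁺ = {P1, P2, P3, P4}.
This closure contains every attribute of R1, so R1 ∩ R2 → R1. The join is lossless.

Yes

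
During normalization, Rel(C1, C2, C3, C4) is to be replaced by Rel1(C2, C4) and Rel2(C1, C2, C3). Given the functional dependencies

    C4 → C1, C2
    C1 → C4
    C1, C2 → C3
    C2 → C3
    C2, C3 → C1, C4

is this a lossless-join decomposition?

Common attributes: Rel1 ∩ Rel2 = {C2}.
Closure of {C2}: C2 → C3 applies, adding C3; C2, C3 → C1, C4 applies, adding C1, C4. So (C2)⁺ = {C1, C2, C3, C4}.
This closure contains every attribute of Rel1, so Rel1 ∩ Rel2 → Rel1. The join is lossless.

Yes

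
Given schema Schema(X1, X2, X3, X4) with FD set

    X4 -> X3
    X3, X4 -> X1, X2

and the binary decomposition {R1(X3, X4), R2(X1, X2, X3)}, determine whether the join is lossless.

No

Common attributes: R1 ∩ R2 = {X3}.
No dependency enlarges {X3}, so (X3)⁺ = {X3}.
The closure contains neither all of R1 = {X3, X4} nor all of R2 = {X1, X2, X3}, so the common attributes are not a superkey of either fragment. The join is lossy.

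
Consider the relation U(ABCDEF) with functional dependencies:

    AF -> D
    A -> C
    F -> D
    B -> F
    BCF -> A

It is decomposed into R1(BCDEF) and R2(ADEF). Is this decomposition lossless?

Common attributes: R1 ∩ R2 = {DEF}.
No dependency enlarges {DEF}, so (DEF)⁺ = {DEF}.
The closure contains neither all of R1 = {BCDEF} nor all of R2 = {ADEF}, so the common attributes are not a superkey of either fragment. The join is lossy.

No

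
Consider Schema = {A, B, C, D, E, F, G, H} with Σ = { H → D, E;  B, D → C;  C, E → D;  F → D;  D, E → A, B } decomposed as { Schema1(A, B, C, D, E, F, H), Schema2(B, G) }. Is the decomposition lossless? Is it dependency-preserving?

lossy but dependency-preserving

Lossless test: (B)⁺ = {B}, which is a superkey of neither fragment — lossy.
Dependency preservation: every FD's attributes lie within a single fragment, so each can be enforced locally — preserved.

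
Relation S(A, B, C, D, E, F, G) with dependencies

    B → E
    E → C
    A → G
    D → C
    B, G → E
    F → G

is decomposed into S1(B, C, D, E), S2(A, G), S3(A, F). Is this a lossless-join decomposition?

No

Chase test. Columns are A, B, C, D, E, F, G; row i has aⱼ where attribute j ∈ Si, else bᵢⱼ.
Initial tableau (one row per fragment):
  row 1: b11 a2 a3 a4 a5 b16 b17
  row 2: a1 b22 b23 b24 b25 b26 a7
  row 3: a1 b32 b33 b34 b35 a6 b37
Rows 2 and 3 agree on A; apply A→G and equate their G entries.
No row becomes fully distinguished — the join is lossy.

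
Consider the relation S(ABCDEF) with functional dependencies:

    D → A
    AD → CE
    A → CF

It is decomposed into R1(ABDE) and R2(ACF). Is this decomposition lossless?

Common attributes: R1 ∩ R2 = {A}.
Closure of {A}: A → CF applies, adding CF. So (A)⁺ = {ACF}.
This closure contains every attribute of R2, so R1 ∩ R2 → R2. The join is lossless.

Yes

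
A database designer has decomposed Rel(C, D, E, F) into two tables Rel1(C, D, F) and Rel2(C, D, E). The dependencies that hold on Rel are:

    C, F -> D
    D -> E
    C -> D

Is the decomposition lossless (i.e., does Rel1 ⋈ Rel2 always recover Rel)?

Yes

Common attributes: Rel1 ∩ Rel2 = {C, D}.
Closure of {C, D}: D → E applies, adding E. So (C, D)⁺ = {C, D, E}.
This closure contains every attribute of Rel2, so Rel1 ∩ Rel2 → Rel2. The join is lossless.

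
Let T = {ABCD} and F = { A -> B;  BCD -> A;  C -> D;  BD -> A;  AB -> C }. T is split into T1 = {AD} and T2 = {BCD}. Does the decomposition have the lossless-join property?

Common attributes: T1 ∩ T2 = {D}.
No dependency enlarges {D}, so (D)⁺ = {D}.
The closure contains neither all of T1 = {AD} nor all of T2 = {BCD}, so the common attributes are not a superkey of either fragment. The join is lossy.

No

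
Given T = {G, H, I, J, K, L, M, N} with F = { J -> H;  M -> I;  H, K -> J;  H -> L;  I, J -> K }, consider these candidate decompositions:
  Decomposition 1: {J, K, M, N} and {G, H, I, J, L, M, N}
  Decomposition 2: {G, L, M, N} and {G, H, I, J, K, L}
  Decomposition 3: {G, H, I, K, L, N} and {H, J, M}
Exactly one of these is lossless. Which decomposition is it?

Decomposition 1

Decomposition 1: common = {J, M, N}, closure = {H, I, J, K, L, M, N} → lossless.
Decomposition 2: common = {G, L}, closure = {G, L} → lossy.
Decomposition 3: common = {H}, closure = {H, L} → lossy.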